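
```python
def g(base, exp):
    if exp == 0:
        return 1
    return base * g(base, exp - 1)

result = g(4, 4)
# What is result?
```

g(4, 4) = 4 * 4 * 4 * 4 = 256

Answer: 256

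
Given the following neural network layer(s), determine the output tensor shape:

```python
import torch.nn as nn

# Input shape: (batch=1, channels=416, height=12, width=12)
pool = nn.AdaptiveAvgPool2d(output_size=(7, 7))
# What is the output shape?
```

Input: (1, 416, 12, 12) -> Output: (1, 416, 7, 7)

Answer: (1, 416, 7, 7)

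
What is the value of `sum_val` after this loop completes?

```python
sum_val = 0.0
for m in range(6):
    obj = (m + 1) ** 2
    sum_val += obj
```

Sum of squared losses 1² + 2² + ... + 6²
`sum_val` takes the values: 0.0 → 1.0 → 5.0 → 14.0 → 30.0 → 55.0 → 91.0

Answer: 91.0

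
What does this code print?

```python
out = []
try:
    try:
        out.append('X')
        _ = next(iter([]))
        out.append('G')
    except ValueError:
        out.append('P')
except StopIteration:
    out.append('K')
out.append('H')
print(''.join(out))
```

Execution trace: 'X' (try body) → 'K' (outer except StopIteration) → 'H' (after the try/except). Output: XKH

Answer: XKH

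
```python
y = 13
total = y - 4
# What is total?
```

Trace:
`y = 13` → y = 13
`total = y - 4` → total = 9
So total = 9

Answer: 9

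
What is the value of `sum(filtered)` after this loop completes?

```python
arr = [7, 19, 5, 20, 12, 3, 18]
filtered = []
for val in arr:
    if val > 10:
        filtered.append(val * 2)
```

Sum of doubled values > 10
`filtered` takes the values: [] → [38] → [38, 40] → [38, 40, 24] → [38, 40, 24, 36]
So `sum(filtered)` = 138

Answer: 138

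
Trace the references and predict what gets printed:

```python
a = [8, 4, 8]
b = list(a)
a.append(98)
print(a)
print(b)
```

Key concept: list() constructor creates copy.
Step by step:
`a = [8, 4, 8]` → a = [8, 4, 8]
`b = list(a)` → b = [8, 4, 8]
`a.append(98)` → a = [8, 4, 8, 98]
`print(a)` → prints [8, 4, 8, 98]
`print(b)` → prints [8, 4, 8]

Answer:
[8, 4, 8, 98]
[8, 4, 8]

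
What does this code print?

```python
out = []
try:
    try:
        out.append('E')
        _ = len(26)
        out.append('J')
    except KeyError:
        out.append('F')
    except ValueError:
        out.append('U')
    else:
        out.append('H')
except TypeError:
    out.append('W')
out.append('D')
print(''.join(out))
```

Execution trace: 'E' (inner try body) → 'W' (outer except TypeError) → 'D' (after the try/except). Output: EWD

Answer: EWD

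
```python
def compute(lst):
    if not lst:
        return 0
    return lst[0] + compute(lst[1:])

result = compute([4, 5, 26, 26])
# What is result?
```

4 + 5 + 26 + 26 + 0 = 61

Answer: 61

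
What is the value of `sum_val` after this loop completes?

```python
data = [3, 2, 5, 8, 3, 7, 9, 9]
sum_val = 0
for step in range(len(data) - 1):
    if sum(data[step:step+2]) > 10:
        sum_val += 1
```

Count windows with sum > 10
`sum_val` takes the values: 0 → 1 → 2 → 3 → 4

Answer: 4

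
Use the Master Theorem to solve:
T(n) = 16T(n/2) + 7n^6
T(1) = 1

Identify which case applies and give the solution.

a=16, b=2, f(n)=7n^6. log_2(16) = 4. Since c=6 > 4 and the regularity condition holds (16(n/2)^6 = (16/2^6)n^6 with 16/2^6 < 1), Case 3 applies: T(n) = Θ(f(n)) = O(n^6).

Answer: O(n^6) - Case 3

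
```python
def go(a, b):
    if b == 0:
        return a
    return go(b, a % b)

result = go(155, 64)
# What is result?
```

go(155, 64) -> go(64, 27) -> go(27, 10) -> go(10, 7) -> go(7, 3) -> go(3, 1) -> go(1, 0) -> 1

Answer: 1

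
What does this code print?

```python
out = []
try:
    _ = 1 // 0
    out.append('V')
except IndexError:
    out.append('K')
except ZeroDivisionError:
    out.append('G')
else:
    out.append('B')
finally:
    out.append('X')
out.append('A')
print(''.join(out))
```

Execution trace: 'G' (except ZeroDivisionError) → 'X' (finally) → 'A' (after the try/except). Output: GXA

Answer: GXA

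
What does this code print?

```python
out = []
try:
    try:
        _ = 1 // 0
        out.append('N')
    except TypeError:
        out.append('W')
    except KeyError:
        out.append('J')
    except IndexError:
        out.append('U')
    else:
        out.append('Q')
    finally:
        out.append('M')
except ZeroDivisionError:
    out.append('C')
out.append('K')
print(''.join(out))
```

Execution trace: 'M' (finally) → 'C' (outer except ZeroDivisionError) → 'K' (after the try/except). Output: MCK

Answer: MCK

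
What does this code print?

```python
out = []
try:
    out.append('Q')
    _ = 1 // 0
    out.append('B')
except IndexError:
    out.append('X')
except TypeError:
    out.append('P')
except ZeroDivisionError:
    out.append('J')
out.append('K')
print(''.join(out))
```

Execution trace: 'Q' (try body) → 'J' (except ZeroDivisionError) → 'K' (after the try/except). Output: QJK

Answer: QJK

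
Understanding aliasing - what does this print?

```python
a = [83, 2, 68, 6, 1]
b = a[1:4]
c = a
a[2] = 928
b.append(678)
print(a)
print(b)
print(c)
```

Key concept: slice vs alias.
Step by step:
`a = [83, 2, 68, 6, 1]` → a = [83, 2, 68, 6, 1]
`b = a[1:4]` → b = [2, 68, 6]
`c = a` → c = [83, 2, 68, 6, 1] (same object as a)
`a[2] = 928` → a = [83, 2, 928, 6, 1] (same object as c); c = [83, 2, 928, 6, 1] (same object as a)
`b.append(678)` → b = [2, 68, 6, 678]
`print(a)` → prints [83, 2, 928, 6, 1]
`print(b)` → prints [2, 68, 6, 678]
`print(c)` → prints [83, 2, 928, 6, 1]

Answer:
[83, 2, 928, 6, 1]
[2, 68, 6, 678]
[83, 2, 928, 6, 1]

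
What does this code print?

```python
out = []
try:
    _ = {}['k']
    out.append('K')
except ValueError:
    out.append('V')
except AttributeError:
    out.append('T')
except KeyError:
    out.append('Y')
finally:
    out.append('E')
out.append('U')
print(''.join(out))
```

Execution trace: 'Y' (except KeyError) → 'E' (finally) → 'U' (after the try/except). Output: YEU

Answer: YEU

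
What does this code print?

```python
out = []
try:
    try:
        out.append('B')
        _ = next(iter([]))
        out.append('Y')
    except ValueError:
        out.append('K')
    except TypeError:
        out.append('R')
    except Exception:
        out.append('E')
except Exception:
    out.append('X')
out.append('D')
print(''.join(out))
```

Execution trace: 'B' (inner try body) → 'E' (inner except Exception) → 'D' (after the try/except). Output: BED

Answer: BED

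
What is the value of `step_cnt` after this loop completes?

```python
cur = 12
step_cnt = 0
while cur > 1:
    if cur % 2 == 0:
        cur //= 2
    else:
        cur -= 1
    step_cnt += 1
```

Steps to reduce 12 to 1
`step_cnt` takes the values: 0 → 1 → 2 → 3 → 4

Answer: 4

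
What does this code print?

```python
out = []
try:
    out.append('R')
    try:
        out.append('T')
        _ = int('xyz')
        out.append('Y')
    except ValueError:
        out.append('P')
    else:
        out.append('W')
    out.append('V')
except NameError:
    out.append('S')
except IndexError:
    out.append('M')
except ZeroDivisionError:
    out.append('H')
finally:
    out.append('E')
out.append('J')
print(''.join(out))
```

Execution trace: 'R' (try body) → 'T' (inner try body) → 'P' (inner except ValueError) → 'V' (try body, no exception) → 'E' (finally) → 'J' (after the try/except). Output: RTPVEJ

Answer: RTPVEJ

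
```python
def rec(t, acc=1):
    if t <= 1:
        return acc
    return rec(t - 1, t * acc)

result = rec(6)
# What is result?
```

Accumulator trace (n, acc): (6, 1) -> (5, 6) -> (4, 30) -> (3, 120) -> (2, 360) -> (1, 720) -> return 720

Answer: 720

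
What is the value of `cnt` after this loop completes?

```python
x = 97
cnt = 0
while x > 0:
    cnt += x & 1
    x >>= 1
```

Count set bits in 97 (binary: 0b1100001)
`cnt` takes the values: 0 → 1 → 2 → 3

Answer: 3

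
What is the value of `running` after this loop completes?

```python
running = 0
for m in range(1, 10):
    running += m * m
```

Sum of squares 1² to 9² = 285
`running` takes the values: 0 → 1 → 5 → 14 → 30 → 55 → 91 → 140 → 204 → 285

Answer: 285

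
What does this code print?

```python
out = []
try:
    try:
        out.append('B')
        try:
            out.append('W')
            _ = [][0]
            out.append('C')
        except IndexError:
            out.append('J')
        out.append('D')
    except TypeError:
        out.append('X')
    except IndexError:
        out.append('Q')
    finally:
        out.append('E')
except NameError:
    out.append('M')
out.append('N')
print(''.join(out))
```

Execution trace: 'B' (try body) → 'W' (inner try body) → 'J' (inner except IndexError) → 'D' (try body, no exception) → 'E' (finally) → 'N' (after the try/except). Output: BWJDEN

Answer: BWJDEN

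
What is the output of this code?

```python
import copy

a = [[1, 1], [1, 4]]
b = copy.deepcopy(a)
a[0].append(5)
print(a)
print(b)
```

Key concept: deep copy is fully independent.
Step by step:
`a = [[1, 1], [1, 4]]` → a = [[1, 1], [1, 4]]
`b = copy.deepcopy(a)` → b = [[1, 1], [1, 4]]
`a[0].append(5)` → a = [[1, 1, 5], [1, 4]]
`print(a)` → prints [[1, 1, 5], [1, 4]]
`print(b)` → prints [[1, 1], [1, 4]]

Answer:
[[1, 1, 5], [1, 4]]
[[1, 1], [1, 4]]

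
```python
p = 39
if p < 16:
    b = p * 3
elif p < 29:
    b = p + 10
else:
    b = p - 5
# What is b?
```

Trace:
`p = 39` → p = 39
`if p < 16: ...` → p < 16 is False, p < 29 is False, take else branch → b = 34
So b = 34

Answer: 34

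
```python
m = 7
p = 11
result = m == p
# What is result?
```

Trace:
`m = 7` → m = 7
`p = 11` → p = 11
`result = m == p` → result = False
So result = False

Answer: False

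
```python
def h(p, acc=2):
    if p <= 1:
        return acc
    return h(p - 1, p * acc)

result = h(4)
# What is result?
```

Accumulator trace (n, acc): (4, 2) -> (3, 8) -> (2, 24) -> (1, 48) -> return 48

Answer: 48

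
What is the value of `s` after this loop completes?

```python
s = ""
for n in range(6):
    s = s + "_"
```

Repeat '_' 6 times
`s` takes the values: "" → "_" → "__" → "___" → "____" → "_____" → "______"

Answer: "______"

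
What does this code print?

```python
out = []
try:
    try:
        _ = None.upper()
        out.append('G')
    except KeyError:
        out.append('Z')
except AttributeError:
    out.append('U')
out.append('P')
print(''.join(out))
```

Execution trace: 'U' (outer except AttributeError) → 'P' (after the try/except). Output: UP

Answer: UP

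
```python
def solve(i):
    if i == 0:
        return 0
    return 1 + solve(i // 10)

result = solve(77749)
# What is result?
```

Count of digits of 77749: 5

Answer: 5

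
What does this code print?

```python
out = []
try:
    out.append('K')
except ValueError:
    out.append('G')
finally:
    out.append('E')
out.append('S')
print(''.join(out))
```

Execution trace: 'K' (try body, no exception) → 'E' (finally) → 'S' (after the try/except). Output: KES

Answer: KES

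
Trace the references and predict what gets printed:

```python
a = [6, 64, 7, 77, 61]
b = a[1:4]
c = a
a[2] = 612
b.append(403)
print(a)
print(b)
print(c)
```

Key concept: slice vs alias.
Step by step:
`a = [6, 64, 7, 77, 61]` → a = [6, 64, 7, 77, 61]
`b = a[1:4]` → b = [64, 7, 77]
`c = a` → c = [6, 64, 7, 77, 61] (same object as a)
`a[2] = 612` → a = [6, 64, 612, 77, 61] (same object as c); c = [6, 64, 612, 77, 61] (same object as a)
`b.append(403)` → b = [64, 7, 77, 403]
`print(a)` → prints [6, 64, 612, 77, 61]
`print(b)` → prints [64, 7, 77, 403]
`print(c)` → prints [6, 64, 612, 77, 61]

Answer:
[6, 64, 612, 77, 61]
[64, 7, 77, 403]
[6, 64, 612, 77, 61]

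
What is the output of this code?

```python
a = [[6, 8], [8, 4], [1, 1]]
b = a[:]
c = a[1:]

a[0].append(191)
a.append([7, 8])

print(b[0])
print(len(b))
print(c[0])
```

Key concept: slice with nested mutation.
Step by step:
`a = [[6, 8], [8, 4], [1, 1]]` → a = [[6, 8], [8, 4], [1, 1]]
`b = a[:]` → b = [[6, 8], [8, 4], [1, 1]]
`c = a[1:]` → c = [[8, 4], [1, 1]]
`a[0].append(191)` → a = [[6, 8, 191], [8, 4], [1, 1]]; b = [[6, 8, 191], [8, 4], [1, 1]]
`a.append([7, 8])` → a = [[6, 8, 191], [8, 4], [1, 1], [7, 8]]
`print(b[0])` → prints [6, 8, 191]
`print(len(b))` → prints 3
`print(c[0])` → prints [8, 4]

Answer:
[6, 8, 191]
3
[8, 4]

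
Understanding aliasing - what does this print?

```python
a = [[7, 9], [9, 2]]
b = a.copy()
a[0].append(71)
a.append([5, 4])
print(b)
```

Key concept: shallow copy with nested lists.
Step by step:
`a = [[7, 9], [9, 2]]` → a = [[7, 9], [9, 2]]
`b = a.copy()` → b = [[7, 9], [9, 2]]
`a[0].append(71)` → a = [[7, 9, 71], [9, 2]]; b = [[7, 9, 71], [9, 2]]
`a.append([5, 4])` → a = [[7, 9, 71], [9, 2], [5, 4]]
`print(b)` → prints [[7, 9, 71], [9, 2]]

Answer: [[7, 9, 71], [9, 2]]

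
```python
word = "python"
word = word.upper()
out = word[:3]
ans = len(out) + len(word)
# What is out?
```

Trace:
`word = "python"` → word = 'python'
`word = word.upper()` → word = 'PYTHON'
`out = word[:3]` → out = 'PYT'
`ans = len(out) + len(word)` → ans = 9
So out = 'PYT'

Answer: 'PYT'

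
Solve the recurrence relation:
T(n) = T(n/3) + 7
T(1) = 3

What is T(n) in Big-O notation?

Each step divides n by 3 and adds 7. After log_3(n) steps we reach T(1)=3. So T(n) = 7·log_3(n) + 3 = O(log n).

Answer: O(log n)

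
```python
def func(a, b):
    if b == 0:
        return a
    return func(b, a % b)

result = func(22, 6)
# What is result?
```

func(22, 6) -> func(6, 4) -> func(4, 2) -> func(2, 0) -> 2

Answer: 2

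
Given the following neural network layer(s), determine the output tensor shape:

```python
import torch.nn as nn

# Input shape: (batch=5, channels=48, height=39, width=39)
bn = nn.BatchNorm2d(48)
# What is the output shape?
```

Input: (5, 48, 39, 39) -> Output: (5, 48, 39, 39)

Answer: (5, 48, 39, 39)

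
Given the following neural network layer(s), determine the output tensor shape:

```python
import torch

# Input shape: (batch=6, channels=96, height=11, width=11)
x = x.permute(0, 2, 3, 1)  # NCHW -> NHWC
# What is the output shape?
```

Input: (6, 96, 11, 11) -> Output: (6, 11, 11, 96)

Answer: (6, 11, 11, 96)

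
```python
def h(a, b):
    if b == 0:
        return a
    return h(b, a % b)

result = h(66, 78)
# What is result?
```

h(66, 78) -> h(78, 66) -> h(66, 12) -> h(12, 6) -> h(6, 0) -> 6

Answer: 6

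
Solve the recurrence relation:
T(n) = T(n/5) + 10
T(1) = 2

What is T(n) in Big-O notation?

Each step divides n by 5 and adds 10. After log_5(n) steps we reach T(1)=2. So T(n) = 10·log_5(n) + 2 = O(log n).

Answer: O(log n)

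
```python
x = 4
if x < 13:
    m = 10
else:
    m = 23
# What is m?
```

Trace:
`x = 4` → x = 4
`if x < 13: ...` → x < 13 is True → m = 10
So m = 10

Answer: 10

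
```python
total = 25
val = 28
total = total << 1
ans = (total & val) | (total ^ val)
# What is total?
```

Trace:
`total = 25` → total = 25
`val = 28` → val = 28
`total = total << 1` → total = 50
`ans = (total & val) | (total ^ val)` → ans = 62
So total = 50

Answer: 50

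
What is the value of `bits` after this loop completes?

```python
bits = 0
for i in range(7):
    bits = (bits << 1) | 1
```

Build 7 consecutive 1-bits: 0b1111111
`bits` takes the values: 0 → 1 → 3 → 7 → 15 → 31 → 63 → 127

Answer: 127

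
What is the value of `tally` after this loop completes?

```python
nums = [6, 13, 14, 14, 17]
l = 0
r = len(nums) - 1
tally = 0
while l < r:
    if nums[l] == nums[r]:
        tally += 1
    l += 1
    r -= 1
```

Count matching pairs from ends
`tally` takes the values: 0

Answer: 0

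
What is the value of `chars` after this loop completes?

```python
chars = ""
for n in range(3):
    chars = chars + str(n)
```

Concatenate digits 0 to 2
`chars` takes the values: "" → "0" → "01" → "012"

Answer: "012"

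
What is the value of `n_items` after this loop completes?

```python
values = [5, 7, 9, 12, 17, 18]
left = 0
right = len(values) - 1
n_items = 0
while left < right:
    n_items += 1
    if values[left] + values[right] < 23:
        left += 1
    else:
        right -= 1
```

Steps to find pair summing to 23
`n_items` takes the values: 0 → 1 → 2 → 3 → 4 → 5

Answer: 5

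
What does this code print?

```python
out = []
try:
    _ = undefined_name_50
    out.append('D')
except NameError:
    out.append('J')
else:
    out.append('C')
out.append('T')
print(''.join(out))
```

Execution trace: 'J' (except NameError) → 'T' (after the try/except). Output: JT

Answer: JT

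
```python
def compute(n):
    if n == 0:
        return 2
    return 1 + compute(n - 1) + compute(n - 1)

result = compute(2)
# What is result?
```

compute(n) = 1 + 2·compute(n-1), compute(0)=2. Closed form: (2+1)·2^2 - 1 = 11.

Answer: 11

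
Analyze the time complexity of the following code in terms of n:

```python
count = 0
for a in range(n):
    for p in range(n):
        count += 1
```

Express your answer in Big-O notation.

Each loop level contributes: n × n. Multiplying the contributions gives O(n^2).

Answer: O(n^2)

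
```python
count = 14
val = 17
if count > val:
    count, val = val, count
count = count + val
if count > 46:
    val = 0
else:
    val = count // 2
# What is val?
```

Trace:
`count = 14` → count = 14
`val = 17` → val = 17
`if count > val: ...` → count > val is False → no variable changes
`count = count + val` → count = 31
`if count > 46: ...` → count > 46 is False, take else branch → val = 15
So val = 15

Answer: 15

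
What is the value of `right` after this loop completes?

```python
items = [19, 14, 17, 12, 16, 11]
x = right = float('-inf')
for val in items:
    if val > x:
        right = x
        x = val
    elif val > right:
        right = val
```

Second largest (with repeats) in [19, 14, 17, 12, 16, 11]
`right` takes the values: -inf → 14 → 17

Answer: 17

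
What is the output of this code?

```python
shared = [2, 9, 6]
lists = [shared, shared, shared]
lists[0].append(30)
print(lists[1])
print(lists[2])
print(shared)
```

Key concept: list of same reference.
Step by step:
`shared = [2, 9, 6]` → shared = [2, 9, 6]
`lists = [shared, shared, shared]` → lists = [[2, 9, 6], [2, 9, 6], [2, 9, 6]]
`lists[0].append(30)` → shared = [2, 9, 6, 30]; lists = [[2, 9, 6, 30], [2, 9, 6, 30], [2, 9, 6, 30]]
`print(lists[1])` → prints [2, 9, 6, 30]
`print(lists[2])` → prints [2, 9, 6, 30]
`print(shared)` → prints [2, 9, 6, 30]

Answer:
[2, 9, 6, 30]
[2, 9, 6, 30]
[2, 9, 6, 30]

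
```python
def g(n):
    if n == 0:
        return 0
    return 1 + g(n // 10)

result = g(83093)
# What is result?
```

Count of digits of 83093: 5

Answer: 5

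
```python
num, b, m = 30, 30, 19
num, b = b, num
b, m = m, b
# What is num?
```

Trace:
`num, b, m = 30, 30, 19` → num = 30; b = 30; m = 19
`num, b = b, num` → num = 30; b = 30
`b, m = m, b` → b = 19; m = 30
So num = 30

Answer: 30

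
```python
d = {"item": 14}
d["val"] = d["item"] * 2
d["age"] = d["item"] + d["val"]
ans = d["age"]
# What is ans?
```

Trace:
`d = {"item": 14}` → d = {'item': 14}
`d["val"] = d["item"] * 2` → d = {'item': 14, 'val': 28}
`d["age"] = d["item"] + d["val"]` → d = {'item': 14, 'val': 28, 'age': 42}
`ans = d["age"]` → ans = 42
So ans = 42

Answer: 42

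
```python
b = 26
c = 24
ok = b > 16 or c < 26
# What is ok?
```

Trace:
`b = 26` → b = 26
`c = 24` → c = 24
`ok = b > 16 or c < 26` → ok = True
So ok = True

Answer: True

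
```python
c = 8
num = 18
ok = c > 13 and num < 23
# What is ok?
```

Trace:
`c = 8` → c = 8
`num = 18` → num = 18
`ok = c > 13 and num < 23` → ok = False
So ok = False

Answer: False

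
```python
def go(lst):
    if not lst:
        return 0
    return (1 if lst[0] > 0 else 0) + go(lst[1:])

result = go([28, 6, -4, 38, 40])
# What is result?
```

Count of positive elements in [28, 6, -4, 38, 40] = 4

Answer: 4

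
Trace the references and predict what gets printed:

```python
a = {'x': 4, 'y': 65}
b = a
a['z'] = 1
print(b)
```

Key concept: dict aliasing.
Step by step:
`a = {'x': 4, 'y': 65}` → a = {'x': 4, 'y': 65}
`b = a` → b = {'x': 4, 'y': 65} (same object as a)
`a['z'] = 1` → a = {'x': 4, 'y': 65, 'z': 1} (same object as b); b = {'x': 4, 'y': 65, 'z': 1} (same object as a)
`print(b)` → prints {'x': 4, 'y': 65, 'z': 1}

Answer: {'x': 4, 'y': 65, 'z': 1}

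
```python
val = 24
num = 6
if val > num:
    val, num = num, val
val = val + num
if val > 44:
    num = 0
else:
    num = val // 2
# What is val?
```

Trace:
`val = 24` → val = 24
`num = 6` → num = 6
`if val > num: ...` → val > num is True → val = 6; num = 24
`val = val + num` → val = 30
`if val > 44: ...` → val > 44 is False, take else branch → num = 15
So val = 30

Answer: 30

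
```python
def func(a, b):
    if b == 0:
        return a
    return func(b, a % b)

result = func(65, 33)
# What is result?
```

func(65, 33) -> func(33, 32) -> func(32, 1) -> func(1, 0) -> 1

Answer: 1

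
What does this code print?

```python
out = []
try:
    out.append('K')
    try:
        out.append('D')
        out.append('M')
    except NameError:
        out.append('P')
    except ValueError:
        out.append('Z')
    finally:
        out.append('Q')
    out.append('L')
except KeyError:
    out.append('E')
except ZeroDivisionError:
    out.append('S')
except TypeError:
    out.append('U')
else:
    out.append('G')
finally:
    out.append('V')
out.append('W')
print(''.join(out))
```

Execution trace: 'K' (try body) → 'D' (inner try body) → 'M' (inner try body, no exception) → 'Q' (inner finally) → 'L' (try body, no exception) → 'G' (else) → 'V' (finally) → 'W' (after the try/except). Output: KDMQLGVW

Answer: KDMQLGVW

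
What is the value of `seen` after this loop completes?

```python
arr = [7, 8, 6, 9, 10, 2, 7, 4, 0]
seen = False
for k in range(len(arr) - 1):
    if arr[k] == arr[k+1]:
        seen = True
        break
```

Check consecutive duplicates in [7, 8, 6, 9, 10, 2, 7, 4, 0]
`seen` takes the values: False

Answer: False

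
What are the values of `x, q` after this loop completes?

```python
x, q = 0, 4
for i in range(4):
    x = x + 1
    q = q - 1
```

x goes 0→4, q goes 4→0
`x, q` takes the values: (0, 4) → (1, 4) → (1, 3) → (2, 3) → (2, 2) → (3, 2) → (3, 1) → (4, 1) → (4, 0)

Answer: 4, 0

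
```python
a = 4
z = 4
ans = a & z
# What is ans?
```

Trace:
`a = 4` → a = 4
`z = 4` → z = 4
`ans = a & z` → ans = 4
So ans = 4

Answer: 4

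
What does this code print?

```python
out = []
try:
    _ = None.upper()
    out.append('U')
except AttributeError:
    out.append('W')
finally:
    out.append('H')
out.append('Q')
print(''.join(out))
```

Execution trace: 'W' (except AttributeError) → 'H' (finally) → 'Q' (after the try/except). Output: WHQ

Answer: WHQ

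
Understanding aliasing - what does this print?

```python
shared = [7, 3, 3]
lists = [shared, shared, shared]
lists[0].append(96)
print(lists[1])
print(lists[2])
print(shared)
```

Key concept: list of same reference.
Step by step:
`shared = [7, 3, 3]` → shared = [7, 3, 3]
`lists = [shared, shared, shared]` → lists = [[7, 3, 3], [7, 3, 3], [7, 3, 3]]
`lists[0].append(96)` → shared = [7, 3, 3, 96]; lists = [[7, 3, 3, 96], [7, 3, 3, 96], [7, 3, 3, 96]]
`print(lists[1])` → prints [7, 3, 3, 96]
`print(lists[2])` → prints [7, 3, 3, 96]
`print(shared)` → prints [7, 3, 3, 96]

Answer:
[7, 3, 3, 96]
[7, 3, 3, 96]
[7, 3, 3, 96]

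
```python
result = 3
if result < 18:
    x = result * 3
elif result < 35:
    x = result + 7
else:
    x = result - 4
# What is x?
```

Trace:
`result = 3` → result = 3
`if result < 18: ...` → result < 18 is True → x = 9
So x = 9

Answer: 9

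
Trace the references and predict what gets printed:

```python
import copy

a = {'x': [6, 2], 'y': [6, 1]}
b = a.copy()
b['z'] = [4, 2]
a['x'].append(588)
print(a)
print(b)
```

Key concept: shallow copy of dict with mutable values.
Step by step:
`a = {'x': [6, 2], 'y': [6, 1]}` → a = {'x': [6, 2], 'y': [6, 1]}
`b = a.copy()` → b = {'x': [6, 2], 'y': [6, 1]}
`b['z'] = [4, 2]` → b = {'x': [6, 2], 'y': [6, 1], 'z': [4, 2]}
`a['x'].append(588)` → a = {'x': [6, 2, 588], 'y': [6, 1]}; b = {'x': [6, 2, 588], 'y': [6, 1], 'z': [4, 2]}
`print(a)` → prints {'x': [6, 2, 588], 'y': [6, 1]}
`print(b)` → prints {'x': [6, 2, 588], 'y': [6, 1], 'z': [4, 2]}

Answer:
{'x': [6, 2, 588], 'y': [6, 1]}
{'x': [6, 2, 588], 'y': [6, 1], 'z': [4, 2]}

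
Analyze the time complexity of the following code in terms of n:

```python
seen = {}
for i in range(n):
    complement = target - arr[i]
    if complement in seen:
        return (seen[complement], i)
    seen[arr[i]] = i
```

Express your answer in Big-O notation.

This is Two sum with hash map. Time complexity: O(n).

Answer: O(n)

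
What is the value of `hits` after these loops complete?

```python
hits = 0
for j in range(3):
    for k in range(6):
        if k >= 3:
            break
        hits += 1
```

Inner breaks at 3, outer runs 3 times
`hits` takes the values: 0 → 1 → 2 → 3 → 4 → 5 → 6 → 7 → 8 → 9

Answer: 9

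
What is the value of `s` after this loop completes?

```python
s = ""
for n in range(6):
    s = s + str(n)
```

Concatenate digits 0 to 5
`s` takes the values: "" → "0" → "01" → "012" → "0123" → "01234" → "012345"

Answer: "012345"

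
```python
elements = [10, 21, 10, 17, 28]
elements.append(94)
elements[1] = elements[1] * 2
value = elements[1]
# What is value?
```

Trace:
`elements = [10, 21, 10, 17, 28]` → elements = [10, 21, 10, 17, 28]
`elements.append(94)` → elements = [10, 21, 10, 17, 28, 94]
`elements[1] = elements[1] * 2` → elements = [10, 42, 10, 17, 28, 94]
`value = elements[1]` → value = 42
So value = 42

Answer: 42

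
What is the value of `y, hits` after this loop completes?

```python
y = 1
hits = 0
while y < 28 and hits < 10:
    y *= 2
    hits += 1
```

Double until >= 28 or 10 iterations
`y, hits` takes the values: (1, 0) → (2, 0) → (2, 1) → (4, 1) → (4, 2) → (8, 2) → (8, 3) → (16, 3) → (16, 4) → (32, 4) → (32, 5)

Answer: 32, 5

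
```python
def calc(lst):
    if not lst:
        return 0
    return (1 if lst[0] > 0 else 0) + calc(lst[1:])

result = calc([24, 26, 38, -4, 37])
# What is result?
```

Count of positive elements in [24, 26, 38, -4, 37] = 4

Answer: 4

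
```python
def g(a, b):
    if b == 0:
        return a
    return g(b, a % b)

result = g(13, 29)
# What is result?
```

g(13, 29) -> g(29, 13) -> g(13, 3) -> g(3, 1) -> g(1, 0) -> 1

Answer: 1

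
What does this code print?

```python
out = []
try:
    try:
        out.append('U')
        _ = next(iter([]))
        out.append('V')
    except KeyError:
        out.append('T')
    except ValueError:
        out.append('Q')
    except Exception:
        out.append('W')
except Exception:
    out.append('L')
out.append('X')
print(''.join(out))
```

Execution trace: 'U' (inner try body) → 'W' (inner except Exception) → 'X' (after the try/except). Output: UWX

Answer: UWX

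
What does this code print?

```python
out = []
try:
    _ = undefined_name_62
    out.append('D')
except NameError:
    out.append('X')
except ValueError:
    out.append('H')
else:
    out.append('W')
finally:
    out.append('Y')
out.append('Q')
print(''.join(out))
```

Execution trace: 'X' (except NameError) → 'Y' (finally) → 'Q' (after the try/except). Output: XYQ

Answer: XYQ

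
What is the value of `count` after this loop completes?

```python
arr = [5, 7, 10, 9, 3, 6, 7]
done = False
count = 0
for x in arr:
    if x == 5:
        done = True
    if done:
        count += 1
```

Count elements after first 5 in [5, 7, 10, 9, 3, 6, 7]
`count` takes the values: 0 → 1 → 2 → 3 → 4 → 5 → 6 → 7

Answer: 7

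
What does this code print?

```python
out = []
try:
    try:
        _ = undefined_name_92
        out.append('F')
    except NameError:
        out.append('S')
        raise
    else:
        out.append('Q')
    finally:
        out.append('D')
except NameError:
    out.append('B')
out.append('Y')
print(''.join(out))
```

Execution trace: 'S' (except NameError) → 'D' (finally) → 'B' (outer except NameError) → 'Y' (after the try/except). Output: SDBY

Answer: SDBY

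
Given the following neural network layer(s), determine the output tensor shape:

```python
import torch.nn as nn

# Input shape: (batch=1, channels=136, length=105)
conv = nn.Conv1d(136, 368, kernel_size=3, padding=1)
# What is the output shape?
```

Input: (1, 136, 105) -> Output: (1, 368, 105)

Answer: (1, 368, 105)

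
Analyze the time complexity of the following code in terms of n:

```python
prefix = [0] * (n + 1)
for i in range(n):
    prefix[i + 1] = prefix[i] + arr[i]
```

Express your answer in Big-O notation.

This is Prefix sum computation. Time complexity: O(n).

Answer: O(n)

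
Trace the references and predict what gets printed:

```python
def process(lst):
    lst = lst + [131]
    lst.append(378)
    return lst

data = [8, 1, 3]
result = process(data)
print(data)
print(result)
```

Key concept: rebinding parameter vs mutation.
Step by step:
`data = [8, 1, 3]` → data = [8, 1, 3]
`result = process(data)` → result = [8, 1, 3, 131, 378]
`print(data)` → prints [8, 1, 3]
`print(result)` → prints [8, 1, 3, 131, 378]

Answer:
[8, 1, 3]
[8, 1, 3, 131, 378]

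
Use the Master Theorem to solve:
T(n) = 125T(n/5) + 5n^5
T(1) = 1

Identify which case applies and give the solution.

a=125, b=5, f(n)=5n^5. log_5(125) = 3. Since c=5 > 3 and the regularity condition holds (125(n/5)^5 = (125/5^5)n^5 with 125/5^5 < 1), Case 3 applies: T(n) = Θ(f(n)) = O(n^5).

Answer: O(n^5) - Case 3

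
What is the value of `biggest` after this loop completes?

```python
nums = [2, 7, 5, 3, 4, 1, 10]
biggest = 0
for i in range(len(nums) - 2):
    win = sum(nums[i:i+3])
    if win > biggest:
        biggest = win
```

Max sum of 3-element window in [2, 7, 5, 3, 4, 1, 10]
`biggest` takes the values: 0 → 14 → 15

Answer: 15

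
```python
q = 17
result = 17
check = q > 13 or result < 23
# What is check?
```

Trace:
`q = 17` → q = 17
`result = 17` → result = 17
`check = q > 13 or result < 23` → check = True
So check = True

Answer: True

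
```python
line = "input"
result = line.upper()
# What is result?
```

Trace:
`line = "input"` → line = 'input'
`result = line.upper()` → result = 'INPUT'
So result = 'INPUT'

Answer: 'INPUT'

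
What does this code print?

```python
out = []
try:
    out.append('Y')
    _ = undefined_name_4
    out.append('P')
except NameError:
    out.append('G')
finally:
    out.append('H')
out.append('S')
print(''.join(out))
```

Execution trace: 'Y' (try body) → 'G' (except NameError) → 'H' (finally) → 'S' (after the try/except). Output: YGHS

Answer: YGHS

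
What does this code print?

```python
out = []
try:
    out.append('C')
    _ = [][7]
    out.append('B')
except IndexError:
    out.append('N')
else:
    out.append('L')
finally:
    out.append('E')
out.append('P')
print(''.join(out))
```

Execution trace: 'C' (try body) → 'N' (except IndexError) → 'E' (finally) → 'P' (after the try/except). Output: CNEP

Answer: CNEP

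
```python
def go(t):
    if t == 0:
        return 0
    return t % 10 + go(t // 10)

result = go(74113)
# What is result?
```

Sum of digits of 74113: 3 + 1 + 1 + 4 + 7 = 16

Answer: 16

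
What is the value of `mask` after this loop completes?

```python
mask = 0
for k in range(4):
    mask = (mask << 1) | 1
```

Build 4 consecutive 1-bits: 0b1111
`mask` takes the values: 0 → 1 → 3 → 7 → 15

Answer: 15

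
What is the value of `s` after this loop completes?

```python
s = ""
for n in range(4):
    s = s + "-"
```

Repeat '-' 4 times
`s` takes the values: "" → "-" → "--" → "---" → "----"

Answer: "----"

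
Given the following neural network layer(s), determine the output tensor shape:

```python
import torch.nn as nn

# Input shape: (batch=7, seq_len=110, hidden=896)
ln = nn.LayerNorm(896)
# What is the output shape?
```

Input: (7, 110, 896) -> Output: (7, 110, 896)

Answer: (7, 110, 896)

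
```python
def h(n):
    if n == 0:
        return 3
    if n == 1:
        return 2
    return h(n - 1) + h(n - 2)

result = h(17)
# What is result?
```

Build up from base cases: h(0)=3, h(1)=2, h(2)=5, h(3)=7, h(4)=12, h(5)=19, h(6)=31, ..., h(17)=6155

Answer: 6155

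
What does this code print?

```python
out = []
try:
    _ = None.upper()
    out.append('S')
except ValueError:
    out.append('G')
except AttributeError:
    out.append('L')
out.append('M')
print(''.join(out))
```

Execution trace: 'L' (except AttributeError) → 'M' (after the try/except). Output: LM

Answer: LM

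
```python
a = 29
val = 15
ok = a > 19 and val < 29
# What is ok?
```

Trace:
`a = 29` → a = 29
`val = 15` → val = 15
`ok = a > 19 and val < 29` → ok = True
So ok = True

Answer: True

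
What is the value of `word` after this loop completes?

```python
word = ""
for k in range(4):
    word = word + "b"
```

Repeat 'b' 4 times
`word` takes the values: "" → "b" → "bb" → "bbb" → "bbbb"

Answer: "bbbb"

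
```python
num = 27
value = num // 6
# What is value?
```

Trace:
`num = 27` → num = 27
`value = num // 6` → value = 4
So value = 4

Answer: 4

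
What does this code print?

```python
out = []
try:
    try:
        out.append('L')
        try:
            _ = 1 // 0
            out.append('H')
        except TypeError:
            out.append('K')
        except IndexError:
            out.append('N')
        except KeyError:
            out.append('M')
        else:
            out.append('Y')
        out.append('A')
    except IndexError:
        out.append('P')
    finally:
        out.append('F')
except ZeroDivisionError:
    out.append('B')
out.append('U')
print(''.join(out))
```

Execution trace: 'L' (try body) → 'F' (finally) → 'B' (outer except ZeroDivisionError) → 'U' (after the try/except). Output: LFBU

Answer: LFBU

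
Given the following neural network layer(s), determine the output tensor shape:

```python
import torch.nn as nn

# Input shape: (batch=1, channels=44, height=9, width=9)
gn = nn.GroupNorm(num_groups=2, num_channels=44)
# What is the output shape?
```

Input: (1, 44, 9, 9) -> Output: (1, 44, 9, 9)

Answer: (1, 44, 9, 9)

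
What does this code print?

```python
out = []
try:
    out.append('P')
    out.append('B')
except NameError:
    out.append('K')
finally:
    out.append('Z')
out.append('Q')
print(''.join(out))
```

Execution trace: 'P' (try body) → 'B' (try body, no exception) → 'Z' (finally) → 'Q' (after the try/except). Output: PBZQ

Answer: PBZQ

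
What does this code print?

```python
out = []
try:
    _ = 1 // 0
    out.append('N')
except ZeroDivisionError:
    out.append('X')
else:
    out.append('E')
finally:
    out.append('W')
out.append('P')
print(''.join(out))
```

Execution trace: 'X' (except ZeroDivisionError) → 'W' (finally) → 'P' (after the try/except). Output: XWP

Answer: XWP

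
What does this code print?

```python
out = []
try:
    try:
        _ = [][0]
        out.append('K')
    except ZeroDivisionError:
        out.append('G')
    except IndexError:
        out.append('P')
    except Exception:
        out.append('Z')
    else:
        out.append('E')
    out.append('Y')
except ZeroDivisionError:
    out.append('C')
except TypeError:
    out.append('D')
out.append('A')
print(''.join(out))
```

Execution trace: 'P' (inner except IndexError) → 'Y' (try body, no exception) → 'A' (after the try/except). Output: PYA

Answer: PYA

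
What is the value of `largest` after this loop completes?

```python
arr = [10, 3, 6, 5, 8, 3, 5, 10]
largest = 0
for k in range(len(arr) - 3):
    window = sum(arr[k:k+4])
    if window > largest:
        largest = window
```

Max sum of 4-element window in [10, 3, 6, 5, 8, 3, 5, 10]
`largest` takes the values: 0 → 24 → 26

Answer: 26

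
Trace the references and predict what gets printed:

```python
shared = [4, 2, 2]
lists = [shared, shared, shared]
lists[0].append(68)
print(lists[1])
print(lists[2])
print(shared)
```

Key concept: list of same reference.
Step by step:
`shared = [4, 2, 2]` → shared = [4, 2, 2]
`lists = [shared, shared, shared]` → lists = [[4, 2, 2], [4, 2, 2], [4, 2, 2]]
`lists[0].append(68)` → shared = [4, 2, 2, 68]; lists = [[4, 2, 2, 68], [4, 2, 2, 68], [4, 2, 2, 68]]
`print(lists[1])` → prints [4, 2, 2, 68]
`print(lists[2])` → prints [4, 2, 2, 68]
`print(shared)` → prints [4, 2, 2, 68]

Answer:
[4, 2, 2, 68]
[4, 2, 2, 68]
[4, 2, 2, 68]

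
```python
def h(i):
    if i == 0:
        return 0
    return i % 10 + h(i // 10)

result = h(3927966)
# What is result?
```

Sum of digits of 3927966: 6 + 6 + 9 + 7 + 2 + 9 + 3 = 42

Answer: 42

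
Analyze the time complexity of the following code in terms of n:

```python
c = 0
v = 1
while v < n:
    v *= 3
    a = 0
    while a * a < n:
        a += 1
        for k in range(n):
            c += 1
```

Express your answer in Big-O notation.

Each loop level contributes: log n × √n × n. Multiplying the contributions gives O(n√n log n).

Answer: O(n√n log n)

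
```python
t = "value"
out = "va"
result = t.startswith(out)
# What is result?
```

Trace:
`t = "value"` → t = 'value'
`out = "va"` → out = 'va'
`result = t.startswith(out)` → result = True
So result = True

Answer: True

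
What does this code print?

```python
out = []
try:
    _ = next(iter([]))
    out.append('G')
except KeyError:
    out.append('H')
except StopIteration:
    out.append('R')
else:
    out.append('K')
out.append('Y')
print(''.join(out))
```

Execution trace: 'R' (except StopIteration) → 'Y' (after the try/except). Output: RY

Answer: RY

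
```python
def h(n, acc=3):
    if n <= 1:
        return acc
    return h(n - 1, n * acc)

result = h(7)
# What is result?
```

Accumulator trace (n, acc): (7, 3) -> (6, 21) -> (5, 126) -> (4, 630) -> (3, 2520) -> (2, 7560) -> (1, 15120) -> return 15120

Answer: 15120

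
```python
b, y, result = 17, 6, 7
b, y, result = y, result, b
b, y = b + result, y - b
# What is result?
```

Trace:
`b, y, result = 17, 6, 7` → b = 17; y = 6; result = 7
`b, y, result = y, result, b` → b = 6; y = 7; result = 17
`b, y = b + result, y - b` → b = 23; y = 1
So result = 17

Answer: 17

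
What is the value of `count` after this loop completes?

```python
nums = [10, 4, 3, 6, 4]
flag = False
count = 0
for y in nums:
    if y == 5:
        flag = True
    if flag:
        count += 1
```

Count elements after first 5 in [10, 4, 3, 6, 4]
`count` takes the values: 0

Answer: 0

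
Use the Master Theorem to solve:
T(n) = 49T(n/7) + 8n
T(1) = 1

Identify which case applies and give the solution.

a=49, b=7, f(n)=8n. log_7(49) = 2. Since c=1 < 2, Case 1 applies: T(n) = Θ(n^log_b(a)) = O(n^2).

Answer: O(n^2) - Case 1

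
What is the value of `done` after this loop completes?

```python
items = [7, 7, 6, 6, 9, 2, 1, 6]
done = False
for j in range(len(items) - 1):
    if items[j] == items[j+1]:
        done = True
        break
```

Check consecutive duplicates in [7, 7, 6, 6, 9, 2, 1, 6]
`done` takes the values: False → True

Answer: True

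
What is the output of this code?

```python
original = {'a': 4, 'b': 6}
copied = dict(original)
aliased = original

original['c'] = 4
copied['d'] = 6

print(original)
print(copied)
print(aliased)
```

Key concept: dict() creates copy, assignment creates alias.
Step by step:
`original = {'a': 4, 'b': 6}` → original = {'a': 4, 'b': 6}
`copied = dict(original)` → copied = {'a': 4, 'b': 6}
`aliased = original` → aliased = {'a': 4, 'b': 6} (same object as original)
`original['c'] = 4` → original = {'a': 4, 'b': 6, 'c': 4} (same object as aliased); aliased = {'a': 4, 'b': 6, 'c': 4} (same object as original)
`copied['d'] = 6` → copied = {'a': 4, 'b': 6, 'd': 6}
`print(original)` → prints {'a': 4, 'b': 6, 'c': 4}
`print(copied)` → prints {'a': 4, 'b': 6, 'd': 6}
`print(aliased)` → prints {'a': 4, 'b': 6, 'c': 4}

Answer:
{'a': 4, 'b': 6, 'c': 4}
{'a': 4, 'b': 6, 'd': 6}
{'a': 4, 'b': 6, 'c': 4}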